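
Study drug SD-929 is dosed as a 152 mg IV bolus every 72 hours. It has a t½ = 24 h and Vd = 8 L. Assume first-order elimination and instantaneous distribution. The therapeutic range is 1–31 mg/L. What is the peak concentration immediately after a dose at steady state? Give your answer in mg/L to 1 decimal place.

21.7 mg/L

The dosing interval is 3 half-lives, so f = 2^(−3) = 0.125.
At steady state, R = 1/(1 − 0.125) = 8/7.
Single-dose peak C₀ = D/Vd = 152/8 = 19 mg/L.
Steady-state peak Cmax,ss = C₀·R = 19 × 8/7 ≈ 21.714 mg/L.
Peak 21.7 mg/L vs MTC 31 mg/L: below toxic threshold.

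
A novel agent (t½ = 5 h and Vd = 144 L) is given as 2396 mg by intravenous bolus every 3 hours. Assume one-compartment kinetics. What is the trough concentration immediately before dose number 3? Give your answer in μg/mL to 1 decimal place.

f = (1/2)^(τ/t½) = (1/2)^(3/5) ≈ 0.6598.
C₀ = D/Vd = 2396/144 ≈ 16.639 μg/mL.
Before the 3rd dose, 2 doses have been given. Superposition: Cmin = C₀·(f + f²).
≈ 16.639 × (0.6598 + 0.4353) ≈ 16.639 × 1.0951 ≈ 18.221 μg/mL.

18.2 μg/mL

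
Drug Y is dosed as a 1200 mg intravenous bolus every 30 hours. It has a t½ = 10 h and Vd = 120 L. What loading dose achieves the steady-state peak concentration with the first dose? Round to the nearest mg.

1371 mg

f = (1/2)^(30/10) ≈ 0.125000; accumulation ratio R = 1/(1−f) ≈ 1.14286.
Loading dose to hit Cmax,ss on first dose: D_load = D_maint·R ≈ 1200 × 1.14286 ≈ 1371.43 mg.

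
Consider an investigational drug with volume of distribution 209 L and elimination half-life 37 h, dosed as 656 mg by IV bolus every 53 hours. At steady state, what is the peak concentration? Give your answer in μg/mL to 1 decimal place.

5.0 μg/mL

Over one 53-h interval, 53/37 ≈ 1.4324 half-lives elapse, leaving f ≈ 0.3705 of each dose.
At steady state, accumulation factor R = 1/(1 − e^(−kτ)) ≈ 1.5886.
Single-dose peak C₀ = D/Vd = 656/209 ≈ 3.139 μg/mL.
Steady-state peak Cmax,ss = C₀·R ≈ 3.139 × 1.5886 ≈ 4.987 μg/mL.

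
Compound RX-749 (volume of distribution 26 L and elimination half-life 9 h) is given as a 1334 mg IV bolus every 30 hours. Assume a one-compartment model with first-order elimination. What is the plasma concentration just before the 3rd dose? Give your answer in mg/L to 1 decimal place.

5.6 mg/L

f = (1/2)^(τ/t½) = (1/2)^(30/9) ≈ 0.0992.
C₀ = D/Vd = 1334/26 ≈ 51.308 mg/L.
Before the 3rd dose, 2 doses have been given. Superposition: Cmin = C₀·(f + f²).
≈ 51.308 × (0.0992 + 0.0098) ≈ 51.308 × 0.1090 ≈ 5.593 mg/L.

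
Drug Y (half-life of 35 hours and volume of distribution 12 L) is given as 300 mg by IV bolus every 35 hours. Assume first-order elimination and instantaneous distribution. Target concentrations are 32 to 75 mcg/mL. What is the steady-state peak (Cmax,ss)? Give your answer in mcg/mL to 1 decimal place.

The dosing interval is 1 half-life, so f = 2^(−1) = 0.5.
At steady state, R = 1/(1 − 0.5) = 2/1.
Single-dose peak C₀ = D/Vd = 300/12 = 25 mcg/mL.
Steady-state peak Cmax,ss = C₀·R = 25 × 2/1 ≈ 50.000 mcg/mL.
Peak 50.0 mcg/mL vs MTC 75 mcg/mL: below toxic threshold.

50.0 mcg/mL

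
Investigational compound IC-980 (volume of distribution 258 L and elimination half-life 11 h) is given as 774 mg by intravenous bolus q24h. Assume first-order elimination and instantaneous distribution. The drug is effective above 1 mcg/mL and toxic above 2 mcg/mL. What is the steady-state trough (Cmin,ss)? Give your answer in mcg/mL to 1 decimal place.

0.8 mcg/mL

k = ln2/t½ = ln2/11 ≈ 0.063013 h⁻¹; fraction remaining f = e^(−kτ) = e^(−0.063013×24) ≈ 0.2204.
Accumulation ratio R = 1/(1 − f) ≈ 1/0.7796 ≈ 1.2827.
Single-dose peak C₀ = D/Vd = 774/258 ≈ 3.000 mcg/mL.
Steady-state peak Cmax,ss = C₀·R ≈ 3.000 × 1.2827 ≈ 3.848 mcg/mL.
One interval later, Cmin,ss = Cmax,ss·e^(−kτ) ≈ 3.848 × 0.2204 ≈ 0.848 mcg/mL.
Trough 0.8 mcg/mL vs MEC 1 mcg/mL: subtherapeutic.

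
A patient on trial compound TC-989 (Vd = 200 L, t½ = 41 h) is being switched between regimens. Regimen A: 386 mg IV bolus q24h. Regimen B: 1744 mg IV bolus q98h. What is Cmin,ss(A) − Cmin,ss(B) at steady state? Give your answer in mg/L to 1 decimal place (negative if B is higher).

1.8 mg/L

Regimen A: f = (1/2)^(24/41) ≈ 0.6665; Cmin,ss = (386/200)·f/(1−f) ≈ 3.857 mg/L.
Regimen B: f = (1/2)^(98/41) ≈ 0.1908; Cmin,ss = (1744/200)·f/(1−f) ≈ 2.056 mg/L.
Difference ≈ 3.857 − 2.056 ≈ 1.801 mg/L.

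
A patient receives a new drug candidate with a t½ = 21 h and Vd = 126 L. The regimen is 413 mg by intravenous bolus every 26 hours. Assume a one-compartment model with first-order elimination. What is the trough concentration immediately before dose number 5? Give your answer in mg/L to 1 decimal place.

2.3 mg/L

f = (1/2)^(τ/t½) = (1/2)^(26/21) ≈ 0.4239.
C₀ = D/Vd = 413/126 ≈ 3.278 mg/L.
Before the 5th dose, 4 doses have been given. Superposition: Cmin = C₀·(f + f² + … + f^4).
≈ 3.278 × (0.4239 + 0.1797 + 0.0762 + 0.0323) ≈ 3.278 × 0.7121 ≈ 2.334 mg/L.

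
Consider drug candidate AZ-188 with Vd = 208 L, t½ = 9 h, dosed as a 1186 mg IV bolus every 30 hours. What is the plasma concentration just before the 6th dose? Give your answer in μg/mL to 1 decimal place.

f = (1/2)^(τ/t½) = (1/2)^(30/9) ≈ 0.0992.
C₀ = D/Vd = 1186/208 ≈ 5.702 μg/mL.
Before the 6th dose, 5 doses have been given. Superposition: Cmin = C₀·(f + f² + … + f^5).
≈ 5.702 × (0.0992 + 0.0098 + 0.0010 + 0.0001 + 0.0000) ≈ 5.702 × 0.1101 ≈ 0.628 μg/mL.

0.6 μg/mL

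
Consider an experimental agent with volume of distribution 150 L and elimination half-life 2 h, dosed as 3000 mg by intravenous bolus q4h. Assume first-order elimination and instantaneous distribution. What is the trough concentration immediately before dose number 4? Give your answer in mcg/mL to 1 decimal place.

f = (1/2)^(τ/t½) = (1/2)^(4/2) ≈ 0.2500.
C₀ = D/Vd = 3000/150 ≈ 20.000 mcg/mL.
Before the 4th dose, 3 doses have been given. Superposition: Cmin = C₀·(f + f² + … + f^3).
≈ 20.000 × (0.2500 + 0.0625 + 0.0156) ≈ 20.000 × 0.3281 ≈ 6.562 mcg/mL.

6.6 mcg/mL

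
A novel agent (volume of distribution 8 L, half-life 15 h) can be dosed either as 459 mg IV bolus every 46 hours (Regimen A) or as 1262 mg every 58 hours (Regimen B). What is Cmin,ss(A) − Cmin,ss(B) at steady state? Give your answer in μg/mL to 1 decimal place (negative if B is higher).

-3.8 μg/mL

Regimen A: f = (1/2)^(46/15) ≈ 0.1194; Cmin,ss = (459/8)·f/(1−f) ≈ 7.779 μg/mL.
Regimen B: f = (1/2)^(58/15) ≈ 0.0686; Cmin,ss = (1262/8)·f/(1−f) ≈ 11.619 μg/mL.
Difference ≈ 7.779 − 11.619 ≈ -3.840 μg/mL.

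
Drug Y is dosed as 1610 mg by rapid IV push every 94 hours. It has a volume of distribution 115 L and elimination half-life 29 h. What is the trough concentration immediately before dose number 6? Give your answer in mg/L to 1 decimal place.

1.7 mg/L

f = (1/2)^(τ/t½) = (1/2)^(94/29) ≈ 0.1057.
C₀ = D/Vd = 1610/115 ≈ 14.000 mg/L.
Before the 6th dose, 5 doses have been given. Superposition: Cmin = C₀·(f + f² + … + f^5).
≈ 14.000 × (0.1057 + 0.0112 + 0.0012 + 0.0001 + 0.0000) ≈ 14.000 × 0.1182 ≈ 1.655 mg/L.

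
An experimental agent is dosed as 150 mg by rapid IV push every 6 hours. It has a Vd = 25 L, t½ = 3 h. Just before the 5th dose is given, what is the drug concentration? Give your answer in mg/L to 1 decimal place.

f = (1/2)^(τ/t½) = (1/2)^(6/3) ≈ 0.2500.
C₀ = D/Vd = 150/25 ≈ 6.000 mg/L.
Before the 5th dose, 4 doses have been given. Superposition: Cmin = C₀·(f + f² + … + f^4).
≈ 6.000 × (0.2500 + 0.0625 + 0.0156 + 0.0039) ≈ 6.000 × 0.3320 ≈ 1.992 mg/L.

2.0 mg/L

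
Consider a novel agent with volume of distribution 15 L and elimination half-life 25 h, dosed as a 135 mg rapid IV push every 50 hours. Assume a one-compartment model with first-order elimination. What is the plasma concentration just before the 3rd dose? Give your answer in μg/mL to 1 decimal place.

f = (1/2)^(τ/t½) = (1/2)^(50/25) ≈ 0.2500.
C₀ = D/Vd = 135/15 ≈ 9.000 μg/mL.
Before the 3rd dose, 2 doses have been given. Superposition: Cmin = C₀·(f + f²).
≈ 9.000 × (0.2500 + 0.0625) ≈ 9.000 × 0.3125 ≈ 2.812 μg/mL.

2.8 μg/mL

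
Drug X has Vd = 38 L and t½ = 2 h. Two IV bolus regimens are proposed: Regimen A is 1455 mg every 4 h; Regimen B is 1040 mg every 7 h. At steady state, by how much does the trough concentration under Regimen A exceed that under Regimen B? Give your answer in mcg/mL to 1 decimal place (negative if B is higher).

Regimen A: f = (1/2)^(4/2) ≈ 0.2500; Cmin,ss = (1455/38)·f/(1−f) ≈ 12.763 mcg/mL.
Regimen B: f = (1/2)^(7/2) ≈ 0.0884; Cmin,ss = (1040/38)·f/(1−f) ≈ 2.654 mcg/mL.
Difference ≈ 12.763 − 2.654 ≈ 10.109 mcg/mL.

10.1 mcg/mL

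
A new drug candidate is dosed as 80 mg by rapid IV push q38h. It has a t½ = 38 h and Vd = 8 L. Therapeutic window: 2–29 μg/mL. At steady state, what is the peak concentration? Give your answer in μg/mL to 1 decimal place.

20.0 μg/mL

The dosing interval is 1 half-life, so f = 2^(−1) = 0.5.
Accumulation ratio R = 1/(1 − f) = 1/0.5 = 2/1.
Single-dose peak C₀ = D/Vd = 80/8 = 10 μg/mL.
Steady-state peak Cmax,ss = C₀·R = 10 × 2/1 ≈ 20.000 μg/mL.
Peak 20.0 μg/mL vs MTC 29 μg/mL: below toxic threshold.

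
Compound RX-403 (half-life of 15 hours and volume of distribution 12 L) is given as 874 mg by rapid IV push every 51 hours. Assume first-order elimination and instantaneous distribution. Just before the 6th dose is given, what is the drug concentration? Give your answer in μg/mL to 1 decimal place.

f = (1/2)^(τ/t½) = (1/2)^(51/15) ≈ 0.0947.
C₀ = D/Vd = 874/12 ≈ 72.833 μg/mL.
Before the 6th dose, 5 doses have been given. Superposition: Cmin = C₀·(f + f² + … + f^5).
≈ 72.833 × (0.0947 + 0.0090 + 0.0008 + 0.0001 + 0.0000) ≈ 72.833 × 0.1046 ≈ 7.618 μg/mL.

7.6 μg/mL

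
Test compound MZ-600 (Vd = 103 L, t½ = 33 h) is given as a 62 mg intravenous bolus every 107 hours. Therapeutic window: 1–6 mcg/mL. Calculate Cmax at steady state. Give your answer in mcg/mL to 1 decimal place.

k = ln2/t½ = ln2/33 ≈ 0.021004 h⁻¹; fraction remaining f = e^(−kτ) = e^(−0.021004×107) ≈ 0.1057.
Accumulation ratio R = 1/(1 − f) ≈ 1/0.8943 ≈ 1.1182.
Single-dose peak C₀ = D/Vd = 62/103 ≈ 0.602 mcg/mL.
Cmax,ss = C₀/(1 − f) ≈ 0.602/0.8943 ≈ 0.673 mcg/mL.
Peak 0.7 mcg/mL vs MTC 6 mcg/mL: below toxic threshold.

0.7 mcg/mL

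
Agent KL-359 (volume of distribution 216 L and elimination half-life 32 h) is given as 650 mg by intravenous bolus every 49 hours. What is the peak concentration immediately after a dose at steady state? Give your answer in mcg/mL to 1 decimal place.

4.6 mcg/mL

τ/t½ = 49/32 ≈ 1.5312, so fraction remaining f = (1/2)^(49/32) ≈ 0.3460.
At steady state, accumulation factor R = 1/(1 − e^(−kτ)) ≈ 1.5291.
Each bolus raises the concentration by D/Vd = 650/216 ≈ 3.009 mcg/mL.
Steady-state peak Cmax,ss = C₀·R ≈ 3.009 × 1.5291 ≈ 4.601 mcg/mL.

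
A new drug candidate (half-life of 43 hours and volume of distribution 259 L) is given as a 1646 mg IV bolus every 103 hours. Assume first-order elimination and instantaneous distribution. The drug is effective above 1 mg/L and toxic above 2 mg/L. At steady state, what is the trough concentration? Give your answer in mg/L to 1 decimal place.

τ/t½ = 103/43 ≈ 2.3953, so fraction remaining f = (1/2)^(103/43) ≈ 0.1901.
At steady state, accumulation factor R = 1/(1 − e^(−kτ)) ≈ 1.2347.
Single-dose peak C₀ = D/Vd = 1646/259 ≈ 6.355 mg/L.
Cmax,ss = C₀/(1 − f) ≈ 6.355/0.8099 ≈ 7.847 mg/L.
Steady-state trough Cmin,ss = Cmax,ss·f ≈ 7.847 × 0.1901 ≈ 1.492 mg/L.
Trough 1.5 mg/L vs MEC 1 mg/L: adequate.

1.5 mg/L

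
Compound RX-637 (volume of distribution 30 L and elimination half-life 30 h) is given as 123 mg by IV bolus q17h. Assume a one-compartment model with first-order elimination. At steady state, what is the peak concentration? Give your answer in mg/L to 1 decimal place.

τ/t½ = 17/30 ≈ 0.56667, so fraction remaining f = (1/2)^(17/30) ≈ 0.6752.
Accumulation ratio R = 1/(1 − f) ≈ 1/0.3248 ≈ 3.0788.
Single-dose peak C₀ = D/Vd = 123/30 ≈ 4.100 mg/L.
Steady-state peak Cmax,ss = C₀·R ≈ 4.100 × 3.0788 ≈ 12.623 mg/L.

12.6 mg/L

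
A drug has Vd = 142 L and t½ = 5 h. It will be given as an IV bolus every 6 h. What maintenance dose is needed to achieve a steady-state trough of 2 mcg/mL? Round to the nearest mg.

368 mg

τ/t½ = 6/5 ≈ 1.2, so f = (1/2)^(6/5) ≈ 0.435275.
Cmin,ss = (D/Vd)·f/(1−f), so D = Cmin,ss·Vd·(1−f)/f.
D = 2 × 142 × (1−f)/f ≈ 2 × 142 × 1.29740 ≈ 368.46 mg.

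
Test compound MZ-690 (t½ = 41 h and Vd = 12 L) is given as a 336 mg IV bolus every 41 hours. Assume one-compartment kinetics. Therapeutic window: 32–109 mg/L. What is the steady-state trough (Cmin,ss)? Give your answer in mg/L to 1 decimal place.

28.0 mg/L

The dosing interval is 1 half-life, so f = 2^(−1) = 0.5.
Accumulation ratio R = 1/(1 − f) = 1/0.5 = 2/1.
Single-dose peak C₀ = D/Vd = 336/12 = 28 mg/L.
Steady-state peak Cmax,ss = C₀·R = 28 × 2/1 ≈ 56.000 mg/L.
Steady-state trough Cmin,ss = Cmax,ss·f ≈ 56.000 × 0.5 ≈ 28.000 mg/L.
Trough 28.0 mg/L vs MEC 32 mg/L: subtherapeutic.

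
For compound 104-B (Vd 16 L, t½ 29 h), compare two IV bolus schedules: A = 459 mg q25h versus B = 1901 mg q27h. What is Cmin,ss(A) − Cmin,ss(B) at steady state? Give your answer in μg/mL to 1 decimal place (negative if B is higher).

Regimen A: f = (1/2)^(25/29) ≈ 0.5502; Cmin,ss = (459/16)·f/(1−f) ≈ 35.091 μg/mL.
Regimen B: f = (1/2)^(27/29) ≈ 0.5245; Cmin,ss = (1901/16)·f/(1−f) ≈ 131.056 μg/mL.
Difference ≈ 35.091 − 131.056 ≈ -95.965 μg/mL.

-96.0 μg/mL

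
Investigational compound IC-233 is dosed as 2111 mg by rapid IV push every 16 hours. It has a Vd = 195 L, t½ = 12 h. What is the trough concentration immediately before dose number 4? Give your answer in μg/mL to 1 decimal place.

f = (1/2)^(τ/t½) = (1/2)^(16/12) ≈ 0.3969.
C₀ = D/Vd = 2111/195 ≈ 10.826 μg/mL.
Before the 4th dose, 3 doses have been given. Superposition: Cmin = C₀·(f + f² + … + f^3).
≈ 10.826 × (0.3969 + 0.1575 + 0.0625) ≈ 10.826 × 0.6169 ≈ 6.679 μg/mL.

6.7 μg/mL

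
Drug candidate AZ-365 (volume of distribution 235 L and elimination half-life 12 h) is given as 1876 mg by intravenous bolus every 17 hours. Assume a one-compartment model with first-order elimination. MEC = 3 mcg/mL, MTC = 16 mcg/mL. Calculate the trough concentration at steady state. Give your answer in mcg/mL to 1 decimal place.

4.8 mcg/mL

τ/t½ = 17/12 ≈ 1.4167, so fraction remaining f = (1/2)^(17/12) ≈ 0.3746.
At steady state, accumulation factor R = 1/(1 − e^(−kτ)) ≈ 1.5990.
Single-dose peak C₀ = D/Vd = 1876/235 ≈ 7.983 mcg/mL.
Cmax,ss = C₀/(1 − f) ≈ 7.983/0.6254 ≈ 12.765 mcg/mL.
One interval later, Cmin,ss = Cmax,ss·e^(−kτ) ≈ 12.765 × 0.3746 ≈ 4.782 mcg/mL.
Trough 4.8 mcg/mL vs MEC 3 mcg/mL: adequate.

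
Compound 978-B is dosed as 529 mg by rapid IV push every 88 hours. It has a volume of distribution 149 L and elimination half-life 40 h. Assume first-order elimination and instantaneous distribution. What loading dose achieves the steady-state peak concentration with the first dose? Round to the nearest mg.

676 mg

f = (1/2)^(88/40) ≈ 0.217638; accumulation ratio R = 1/(1−f) ≈ 1.27818.
Loading dose to hit Cmax,ss on first dose: D_load = D_maint·R ≈ 529 × 1.27818 ≈ 676.16 mg.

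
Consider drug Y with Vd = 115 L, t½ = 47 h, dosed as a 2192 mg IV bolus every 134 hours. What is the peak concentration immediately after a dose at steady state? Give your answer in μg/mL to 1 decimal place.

k = ln2/t½ = ln2/47 ≈ 0.014748 h⁻¹; fraction remaining f = e^(−kτ) = e^(−0.014748×134) ≈ 0.1386.
Accumulation ratio R = 1/(1 − f) ≈ 1/0.8614 ≈ 1.1609.
Single-dose peak C₀ = D/Vd = 2192/115 ≈ 19.061 μg/mL.
Cmax,ss = C₀/(1 − f) ≈ 19.061/0.8614 ≈ 22.128 μg/mL.

22.1 μg/mL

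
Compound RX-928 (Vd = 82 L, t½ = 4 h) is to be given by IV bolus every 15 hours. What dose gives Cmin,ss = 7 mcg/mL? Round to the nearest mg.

τ/t½ = 15/4 ≈ 3.75, so f = (1/2)^(15/4) ≈ 0.074325.
Cmin,ss = (D/Vd)·f/(1−f), so D = Cmin,ss·Vd·(1−f)/f.
D = 7 × 82 × (1−f)/f ≈ 7 × 82 × 12.45442 ≈ 7148.84 mg.

7149 mg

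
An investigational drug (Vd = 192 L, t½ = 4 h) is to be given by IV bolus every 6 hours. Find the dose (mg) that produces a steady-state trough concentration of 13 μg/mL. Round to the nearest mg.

τ/t½ = 6/4 ≈ 1.5, so f = (1/2)^(6/4) ≈ 0.353553.
Cmin,ss = (D/Vd)·f/(1−f), so D = Cmin,ss·Vd·(1−f)/f.
D = 13 × 192 × (1−f)/f ≈ 13 × 192 × 1.82843 ≈ 4563.76 mg.

4564 mg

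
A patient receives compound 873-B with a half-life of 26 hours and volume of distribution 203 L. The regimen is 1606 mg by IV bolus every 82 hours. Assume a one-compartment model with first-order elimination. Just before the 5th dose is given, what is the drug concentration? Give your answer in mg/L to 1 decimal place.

f = (1/2)^(τ/t½) = (1/2)^(82/26) ≈ 0.1124.
C₀ = D/Vd = 1606/203 ≈ 7.911 mg/L.
Before the 5th dose, 4 doses have been given. Superposition: Cmin = C₀·(f + f² + … + f^4).
≈ 7.911 × (0.1124 + 0.0126 + 0.0014 + 0.0002) ≈ 7.911 × 0.1266 ≈ 1.002 mg/L.

1.0 mg/L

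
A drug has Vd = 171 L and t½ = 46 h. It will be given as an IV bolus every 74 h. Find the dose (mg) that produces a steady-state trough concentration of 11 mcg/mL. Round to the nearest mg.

3856 mg

τ/t½ = 74/46 ≈ 1.6087, so f = (1/2)^(74/46) ≈ 0.327895.
Cmin,ss = (D/Vd)·f/(1−f), so D = Cmin,ss·Vd·(1−f)/f.
D = 11 × 171 × (1−f)/f ≈ 11 × 171 × 2.04976 ≈ 3855.60 mg.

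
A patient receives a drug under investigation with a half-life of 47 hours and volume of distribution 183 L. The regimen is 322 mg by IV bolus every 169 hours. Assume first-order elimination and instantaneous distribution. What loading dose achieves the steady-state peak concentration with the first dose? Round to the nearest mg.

351 mg

f = (1/2)^(169/47) ≈ 0.082713; accumulation ratio R = 1/(1−f) ≈ 1.09017.
Loading dose to hit Cmax,ss on first dose: D_load = D_maint·R ≈ 322 × 1.09017 ≈ 351.03 mg.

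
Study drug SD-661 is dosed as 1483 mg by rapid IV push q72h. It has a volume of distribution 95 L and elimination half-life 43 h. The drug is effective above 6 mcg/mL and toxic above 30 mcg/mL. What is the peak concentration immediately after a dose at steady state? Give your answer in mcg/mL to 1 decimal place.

22.7 mcg/mL

τ/t½ = 72/43 ≈ 1.6744, so fraction remaining f = (1/2)^(72/43) ≈ 0.3133.
At steady state, accumulation factor R = 1/(1 − e^(−kτ)) ≈ 1.4562.
Single-dose peak C₀ = D/Vd = 1483/95 ≈ 15.611 mcg/mL.
Cmax,ss = C₀/(1 − f) ≈ 15.611/0.6867 ≈ 22.733 mcg/mL.
Peak 22.7 mcg/mL vs MTC 30 mcg/mL: below toxic threshold.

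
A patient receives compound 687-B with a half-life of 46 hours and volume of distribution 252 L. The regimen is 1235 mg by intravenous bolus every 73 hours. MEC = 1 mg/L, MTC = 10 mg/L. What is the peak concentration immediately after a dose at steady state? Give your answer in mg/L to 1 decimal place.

Over one 73-h interval, 73/46 ≈ 1.587 half-lives elapse, leaving f ≈ 0.3329 of each dose.
Accumulation ratio R = 1/(1 − f) ≈ 1/0.6671 ≈ 1.4990.
Each bolus raises the concentration by D/Vd = 1235/252 ≈ 4.901 mg/L.
Cmax,ss = C₀/(1 − f) ≈ 4.901/0.6671 ≈ 7.347 mg/L.
Peak 7.3 mg/L vs MTC 10 mg/L: below toxic threshold.

7.3 mg/L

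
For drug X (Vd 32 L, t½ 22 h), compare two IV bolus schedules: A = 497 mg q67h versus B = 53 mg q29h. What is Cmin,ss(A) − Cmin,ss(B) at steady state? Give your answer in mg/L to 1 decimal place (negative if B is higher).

Regimen A: f = (1/2)^(67/22) ≈ 0.1211; Cmin,ss = (497/32)·f/(1−f) ≈ 2.140 mg/L.
Regimen B: f = (1/2)^(29/22) ≈ 0.4010; Cmin,ss = (53/32)·f/(1−f) ≈ 1.109 mg/L.
Difference ≈ 2.140 − 1.109 ≈ 1.031 mg/L.

1.0 mg/L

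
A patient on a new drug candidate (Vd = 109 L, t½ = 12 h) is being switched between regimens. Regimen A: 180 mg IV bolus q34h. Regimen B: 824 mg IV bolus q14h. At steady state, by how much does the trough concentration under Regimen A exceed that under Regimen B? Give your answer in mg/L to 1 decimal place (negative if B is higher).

-5.8 mg/L

Regimen A: f = (1/2)^(34/12) ≈ 0.1403; Cmin,ss = (180/109)·f/(1−f) ≈ 0.269 mg/L.
Regimen B: f = (1/2)^(14/12) ≈ 0.4454; Cmin,ss = (824/109)·f/(1−f) ≈ 6.071 mg/L.
Difference ≈ 0.269 − 6.071 ≈ -5.802 mg/L.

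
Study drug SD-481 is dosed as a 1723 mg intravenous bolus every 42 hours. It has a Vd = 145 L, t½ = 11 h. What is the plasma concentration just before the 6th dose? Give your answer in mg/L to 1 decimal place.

0.9 mg/L

f = (1/2)^(τ/t½) = (1/2)^(42/11) ≈ 0.0709.
C₀ = D/Vd = 1723/145 ≈ 11.883 mg/L.
Before the 6th dose, 5 doses have been given. Superposition: Cmin = C₀·(f + f² + … + f^5).
≈ 11.883 × (0.0709 + 0.0050 + 0.0004 + 0.0000 + 0.0000) ≈ 11.883 × 0.0763 ≈ 0.907 mg/L.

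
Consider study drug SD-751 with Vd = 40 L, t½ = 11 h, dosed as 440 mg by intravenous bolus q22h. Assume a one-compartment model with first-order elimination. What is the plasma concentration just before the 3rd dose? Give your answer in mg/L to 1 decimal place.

f = (1/2)^(τ/t½) = (1/2)^(22/11) ≈ 0.2500.
C₀ = D/Vd = 440/40 ≈ 11.000 mg/L.
Before the 3rd dose, 2 doses have been given. Superposition: Cmin = C₀·(f + f²).
≈ 11.000 × (0.2500 + 0.0625) ≈ 11.000 × 0.3125 ≈ 3.438 mg/L.

3.4 mg/L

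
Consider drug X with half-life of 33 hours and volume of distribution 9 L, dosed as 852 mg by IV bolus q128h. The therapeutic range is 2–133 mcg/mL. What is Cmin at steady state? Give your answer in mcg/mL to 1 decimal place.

6.9 mcg/mL

k = ln2/t½ = ln2/33 ≈ 0.021004 h⁻¹; fraction remaining f = e^(−kτ) = e^(−0.021004×128) ≈ 0.0680.
Each bolus raises the concentration by D/Vd = 852/9 ≈ 94.667 mcg/mL.
Steady-state trough Cmin,ss = C₀·f/(1−f) ≈ 94.667 × 0.0680/0.9320 ≈ 6.907 mcg/mL.
Trough 6.9 mcg/mL vs MEC 2 mcg/mL: adequate.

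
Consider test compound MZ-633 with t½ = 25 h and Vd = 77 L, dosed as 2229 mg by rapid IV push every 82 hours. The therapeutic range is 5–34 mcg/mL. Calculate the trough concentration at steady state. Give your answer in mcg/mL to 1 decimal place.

Over one 82-h interval, 82/25 ≈ 3.28 half-lives elapse, leaving f ≈ 0.1029 of each dose.
Single-dose peak C₀ = D/Vd = 2229/77 ≈ 28.948 mcg/mL.
Steady-state trough Cmin,ss = C₀·f/(1−f) ≈ 28.948 × 0.1029/0.8971 ≈ 3.320 mcg/mL.
Trough 3.3 mcg/mL vs MEC 5 mcg/mL: subtherapeutic.

3.3 mcg/mL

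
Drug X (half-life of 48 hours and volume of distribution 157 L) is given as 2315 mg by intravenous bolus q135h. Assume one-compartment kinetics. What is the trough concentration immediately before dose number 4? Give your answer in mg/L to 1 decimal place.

2.4 mg/L

f = (1/2)^(τ/t½) = (1/2)^(135/48) ≈ 0.1423.
C₀ = D/Vd = 2315/157 ≈ 14.745 mg/L.
Before the 4th dose, 3 doses have been given. Superposition: Cmin = C₀·(f + f² + … + f^3).
≈ 14.745 × (0.1423 + 0.0202 + 0.0029) ≈ 14.745 × 0.1654 ≈ 2.439 mg/L.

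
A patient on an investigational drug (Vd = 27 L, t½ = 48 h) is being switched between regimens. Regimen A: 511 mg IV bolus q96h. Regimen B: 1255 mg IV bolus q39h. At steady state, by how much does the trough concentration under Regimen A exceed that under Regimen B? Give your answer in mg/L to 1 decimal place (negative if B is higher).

Regimen A: f = (1/2)^(96/48) ≈ 0.2500; Cmin,ss = (511/27)·f/(1−f) ≈ 6.309 mg/L.
Regimen B: f = (1/2)^(39/48) ≈ 0.5694; Cmin,ss = (1255/27)·f/(1−f) ≈ 61.464 mg/L.
Difference ≈ 6.309 − 61.464 ≈ -55.155 mg/L.

-55.2 mg/L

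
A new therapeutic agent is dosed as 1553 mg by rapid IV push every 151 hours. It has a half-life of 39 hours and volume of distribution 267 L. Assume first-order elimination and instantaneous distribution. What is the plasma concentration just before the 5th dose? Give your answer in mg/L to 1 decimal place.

0.4 mg/L

f = (1/2)^(τ/t½) = (1/2)^(151/39) ≈ 0.0683.
C₀ = D/Vd = 1553/267 ≈ 5.816 mg/L.
Before the 5th dose, 4 doses have been given. Superposition: Cmin = C₀·(f + f² + … + f^4).
≈ 5.816 × (0.0683 + 0.0047 + 0.0003 + 0.0000) ≈ 5.816 × 0.0733 ≈ 0.426 mg/L.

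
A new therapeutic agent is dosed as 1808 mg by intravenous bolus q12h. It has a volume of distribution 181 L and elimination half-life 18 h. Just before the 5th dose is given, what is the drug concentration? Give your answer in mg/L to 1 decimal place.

14.3 mg/L

f = (1/2)^(τ/t½) = (1/2)^(12/18) ≈ 0.6300.
C₀ = D/Vd = 1808/181 ≈ 9.989 mg/L.
Before the 5th dose, 4 doses have been given. Superposition: Cmin = C₀·(f + f² + … + f^4).
≈ 9.989 × (0.6300 + 0.3969 + 0.2500 + 0.1575) ≈ 9.989 × 1.4344 ≈ 14.328 mg/L.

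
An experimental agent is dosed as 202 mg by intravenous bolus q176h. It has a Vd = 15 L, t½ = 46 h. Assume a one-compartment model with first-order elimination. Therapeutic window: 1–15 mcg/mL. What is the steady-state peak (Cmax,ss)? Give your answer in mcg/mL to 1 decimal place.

14.5 mcg/mL

k = ln2/t½ = ln2/46 ≈ 0.015068 h⁻¹; fraction remaining f = e^(−kτ) = e^(−0.015068×176) ≈ 0.0705.
Accumulation ratio R = 1/(1 − f) ≈ 1/0.9295 ≈ 1.0758.
Each bolus raises the concentration by D/Vd = 202/15 ≈ 13.467 mcg/mL.
Cmax,ss = C₀/(1 − f) ≈ 13.467/0.9295 ≈ 14.488 mcg/mL.
Peak 14.5 mcg/mL vs MTC 15 mcg/mL: below toxic threshold.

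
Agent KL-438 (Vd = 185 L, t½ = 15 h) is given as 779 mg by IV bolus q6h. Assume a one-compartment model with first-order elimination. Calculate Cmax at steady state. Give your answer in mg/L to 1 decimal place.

17.4 mg/L

Over one 6-h interval, 6/15 ≈ 0.4 half-lives elapse, leaving f ≈ 0.7579 of each dose.
Accumulation ratio R = 1/(1 − f) ≈ 1/0.2421 ≈ 4.1305.
Each bolus raises the concentration by D/Vd = 779/185 ≈ 4.211 mg/L.
Steady-state peak Cmax,ss = C₀·R ≈ 4.211 × 4.1305 ≈ 17.394 mg/L.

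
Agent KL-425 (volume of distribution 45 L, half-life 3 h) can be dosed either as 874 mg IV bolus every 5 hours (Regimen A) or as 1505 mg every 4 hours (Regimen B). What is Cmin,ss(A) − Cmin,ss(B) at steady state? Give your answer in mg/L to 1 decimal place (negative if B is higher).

Regimen A: f = (1/2)^(5/3) ≈ 0.3150; Cmin,ss = (874/45)·f/(1−f) ≈ 8.931 mg/L.
Regimen B: f = (1/2)^(4/3) ≈ 0.3969; Cmin,ss = (1505/45)·f/(1−f) ≈ 22.010 mg/L.
Difference ≈ 8.931 − 22.010 ≈ -13.079 mg/L.

-13.1 mg/L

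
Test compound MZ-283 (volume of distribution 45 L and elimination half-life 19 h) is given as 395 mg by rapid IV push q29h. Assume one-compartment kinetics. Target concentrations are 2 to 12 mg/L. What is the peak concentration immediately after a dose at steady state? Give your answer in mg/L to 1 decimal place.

13.4 mg/L

Over one 29-h interval, 29/19 ≈ 1.5263 half-lives elapse, leaving f ≈ 0.3472 of each dose.
Accumulation ratio R = 1/(1 − f) ≈ 1/0.6528 ≈ 1.5319.
Each bolus raises the concentration by D/Vd = 395/45 ≈ 8.778 mg/L.
Steady-state peak Cmax,ss = C₀·R ≈ 8.778 × 1.5319 ≈ 13.447 mg/L.
Peak 13.4 mg/L vs MTC 12 mg/L: exceeds toxic threshold.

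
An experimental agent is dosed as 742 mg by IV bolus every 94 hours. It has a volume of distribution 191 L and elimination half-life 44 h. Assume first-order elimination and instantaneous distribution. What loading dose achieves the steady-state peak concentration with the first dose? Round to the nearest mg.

960 mg

f = (1/2)^(94/44) ≈ 0.227452; accumulation ratio R = 1/(1−f) ≈ 1.29442.
Loading dose to hit Cmax,ss on first dose: D_load = D_maint·R ≈ 742 × 1.29442 ≈ 960.46 mg.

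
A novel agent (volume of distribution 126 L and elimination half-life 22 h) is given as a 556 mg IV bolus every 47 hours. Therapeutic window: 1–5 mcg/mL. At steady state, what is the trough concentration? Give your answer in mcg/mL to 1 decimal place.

τ/t½ = 47/22 ≈ 2.1364, so fraction remaining f = (1/2)^(47/22) ≈ 0.2275.
Single-dose peak C₀ = D/Vd = 556/126 ≈ 4.413 mcg/mL.
Steady-state trough Cmin,ss = C₀·f/(1−f) ≈ 4.413 × 0.2275/0.7725 ≈ 1.300 mcg/mL.
Trough 1.3 mcg/mL vs MEC 1 mcg/mL: adequate.

1.3 mcg/mL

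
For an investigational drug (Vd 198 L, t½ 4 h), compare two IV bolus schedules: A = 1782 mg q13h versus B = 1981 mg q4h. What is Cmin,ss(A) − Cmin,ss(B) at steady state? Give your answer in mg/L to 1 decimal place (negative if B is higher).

-8.9 mg/L

Regimen A: f = (1/2)^(13/4) ≈ 0.1051; Cmin,ss = (1782/198)·f/(1−f) ≈ 1.057 mg/L.
Regimen B: f = (1/2)^(4/4) ≈ 0.5000; Cmin,ss = (1981/198)·f/(1−f) ≈ 10.005 mg/L.
Difference ≈ 1.057 − 10.005 ≈ -8.948 mg/L.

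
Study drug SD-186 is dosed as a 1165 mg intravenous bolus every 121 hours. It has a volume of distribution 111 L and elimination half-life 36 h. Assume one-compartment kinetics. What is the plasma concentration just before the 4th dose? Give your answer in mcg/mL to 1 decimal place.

1.1 mcg/mL

f = (1/2)^(τ/t½) = (1/2)^(121/36) ≈ 0.0973.
C₀ = D/Vd = 1165/111 ≈ 10.495 mcg/mL.
Before the 4th dose, 3 doses have been given. Superposition: Cmin = C₀·(f + f² + … + f^3).
≈ 10.495 × (0.0973 + 0.0095 + 0.0009) ≈ 10.495 × 0.1077 ≈ 1.130 mcg/mL.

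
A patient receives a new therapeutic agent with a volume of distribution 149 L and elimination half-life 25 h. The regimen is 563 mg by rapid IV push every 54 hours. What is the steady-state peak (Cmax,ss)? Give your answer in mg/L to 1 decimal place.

τ/t½ = 54/25 ≈ 2.16, so fraction remaining f = (1/2)^(54/25) ≈ 0.2238.
Accumulation ratio R = 1/(1 − f) ≈ 1/0.7762 ≈ 1.2883.
Single-dose peak C₀ = D/Vd = 563/149 ≈ 3.779 mg/L.
Steady-state peak Cmax,ss = C₀·R ≈ 3.779 × 1.2883 ≈ 4.868 mg/L.

4.9 mg/L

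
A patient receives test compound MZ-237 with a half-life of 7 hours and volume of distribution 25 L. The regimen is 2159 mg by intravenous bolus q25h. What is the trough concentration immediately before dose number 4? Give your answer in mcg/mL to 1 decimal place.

7.9 mcg/mL

f = (1/2)^(τ/t½) = (1/2)^(25/7) ≈ 0.0841.
C₀ = D/Vd = 2159/25 ≈ 86.360 mcg/mL.
Before the 4th dose, 3 doses have been given. Superposition: Cmin = C₀·(f + f² + … + f^3).
≈ 86.360 × (0.0841 + 0.0071 + 0.0006) ≈ 86.360 × 0.0918 ≈ 7.928 mcg/mL.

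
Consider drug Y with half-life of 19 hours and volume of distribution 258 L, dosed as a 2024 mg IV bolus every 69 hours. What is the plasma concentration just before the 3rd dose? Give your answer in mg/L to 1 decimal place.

0.7 mg/L

f = (1/2)^(τ/t½) = (1/2)^(69/19) ≈ 0.0807.
C₀ = D/Vd = 2024/258 ≈ 7.845 mg/L.
Before the 3rd dose, 2 doses have been given. Superposition: Cmin = C₀·(f + f²).
≈ 7.845 × (0.0807 + 0.0065) ≈ 7.845 × 0.0872 ≈ 0.684 mg/L.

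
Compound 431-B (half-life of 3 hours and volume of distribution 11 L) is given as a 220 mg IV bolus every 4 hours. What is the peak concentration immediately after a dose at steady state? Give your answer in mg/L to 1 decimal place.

Over one 4-h interval, 4/3 ≈ 1.3333 half-lives elapse, leaving f ≈ 0.3969 of each dose.
At steady state, accumulation factor R = 1/(1 − e^(−kτ)) ≈ 1.6581.
Each bolus raises the concentration by D/Vd = 220/11 ≈ 20.000 mg/L.
Steady-state peak Cmax,ss = C₀·R ≈ 20.000 × 1.6581 ≈ 33.162 mg/L.

33.2 mg/L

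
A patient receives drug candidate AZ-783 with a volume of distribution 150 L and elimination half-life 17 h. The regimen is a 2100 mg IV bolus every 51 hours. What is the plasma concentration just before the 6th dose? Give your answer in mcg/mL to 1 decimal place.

f = (1/2)^(τ/t½) = (1/2)^(51/17) ≈ 0.1250.
C₀ = D/Vd = 2100/150 ≈ 14.000 mcg/mL.
Before the 6th dose, 5 doses have been given. Superposition: Cmin = C₀·(f + f² + … + f^5).
≈ 14.000 × (0.1250 + 0.0156 + 0.0020 + 0.0002 + 0.0000) ≈ 14.000 × 0.1428 ≈ 1.999 mcg/mL.

2.0 mcg/mL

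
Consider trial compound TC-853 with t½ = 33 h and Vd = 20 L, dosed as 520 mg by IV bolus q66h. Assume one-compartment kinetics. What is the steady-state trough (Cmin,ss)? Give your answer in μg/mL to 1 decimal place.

8.7 μg/mL

τ = 66 h = 2 half-lives, so f = (1/2)^2 = 0.25.
Accumulation ratio R = 1/(1 − f) = 1/0.75 = 4/3.
Single-dose peak C₀ = D/Vd = 520/20 = 26 μg/mL.
Steady-state peak Cmax,ss = C₀·R = 26 × 4/3 ≈ 34.667 μg/mL.
Steady-state trough Cmin,ss = Cmax,ss·f ≈ 34.667 × 0.25 ≈ 8.667 μg/mL.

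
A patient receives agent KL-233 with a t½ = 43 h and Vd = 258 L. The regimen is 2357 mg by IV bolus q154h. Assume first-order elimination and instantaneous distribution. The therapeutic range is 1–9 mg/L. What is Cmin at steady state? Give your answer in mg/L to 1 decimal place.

k = ln2/t½ = ln2/43 ≈ 0.016120 h⁻¹; fraction remaining f = e^(−kτ) = e^(−0.016120×154) ≈ 0.0835.
Each bolus raises the concentration by D/Vd = 2357/258 ≈ 9.136 mg/L.
Steady-state trough Cmin,ss = C₀·f/(1−f) ≈ 9.136 × 0.0835/0.9165 ≈ 0.832 mg/L.
Trough 0.8 mg/L vs MEC 1 mg/L: subtherapeutic.

0.8 mg/L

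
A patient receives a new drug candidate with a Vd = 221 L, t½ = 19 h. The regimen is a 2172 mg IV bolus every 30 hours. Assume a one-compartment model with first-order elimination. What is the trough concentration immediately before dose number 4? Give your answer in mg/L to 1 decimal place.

4.8 mg/L

f = (1/2)^(τ/t½) = (1/2)^(30/19) ≈ 0.3347.
C₀ = D/Vd = 2172/221 ≈ 9.828 mg/L.
Before the 4th dose, 3 doses have been given. Superposition: Cmin = C₀·(f + f² + … + f^3).
≈ 9.828 × (0.3347 + 0.1120 + 0.0375) ≈ 9.828 × 0.4842 ≈ 4.759 mg/L.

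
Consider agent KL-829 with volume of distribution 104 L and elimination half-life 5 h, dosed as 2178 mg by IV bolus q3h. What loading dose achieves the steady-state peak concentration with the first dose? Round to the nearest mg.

6401 mg

f = (1/2)^(3/5) ≈ 0.659754; accumulation ratio R = 1/(1−f) ≈ 2.93905.
Loading dose to hit Cmax,ss on first dose: D_load = D_maint·R ≈ 2178 × 2.93905 ≈ 6401.25 mg.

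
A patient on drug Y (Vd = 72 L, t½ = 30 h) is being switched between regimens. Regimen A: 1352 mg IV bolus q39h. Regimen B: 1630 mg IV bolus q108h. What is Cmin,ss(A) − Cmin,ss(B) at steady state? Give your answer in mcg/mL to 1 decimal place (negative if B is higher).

10.8 mcg/mL

Regimen A: f = (1/2)^(39/30) ≈ 0.4061; Cmin,ss = (1352/72)·f/(1−f) ≈ 12.840 mcg/mL.
Regimen B: f = (1/2)^(108/30) ≈ 0.0825; Cmin,ss = (1630/72)·f/(1−f) ≈ 2.036 mcg/mL.
Difference ≈ 12.840 − 2.036 ≈ 10.804 mcg/mL.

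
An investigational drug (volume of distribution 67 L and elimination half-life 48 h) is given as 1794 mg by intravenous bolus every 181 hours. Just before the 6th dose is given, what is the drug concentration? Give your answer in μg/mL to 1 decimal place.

f = (1/2)^(τ/t½) = (1/2)^(181/48) ≈ 0.0733.
C₀ = D/Vd = 1794/67 ≈ 26.776 μg/mL.
Before the 6th dose, 5 doses have been given. Superposition: Cmin = C₀·(f + f² + … + f^5).
≈ 26.776 × (0.0733 + 0.0054 + 0.0004 + 0.0000 + 0.0000) ≈ 26.776 × 0.0791 ≈ 2.118 μg/mL.

2.1 μg/mL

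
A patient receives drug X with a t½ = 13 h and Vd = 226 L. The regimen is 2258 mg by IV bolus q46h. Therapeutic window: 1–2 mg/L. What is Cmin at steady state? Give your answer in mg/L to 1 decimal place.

k = ln2/t½ = ln2/13 ≈ 0.053319 h⁻¹; fraction remaining f = e^(−kτ) = e^(−0.053319×46) ≈ 0.0861.
At steady state, accumulation factor R = 1/(1 − e^(−kτ)) ≈ 1.0942.
Single-dose peak C₀ = D/Vd = 2258/226 ≈ 9.991 mg/L.
Cmax,ss = C₀/(1 − f) ≈ 9.991/0.9139 ≈ 10.932 mg/L.
One interval later, Cmin,ss = Cmax,ss·e^(−kτ) ≈ 10.932 × 0.0861 ≈ 0.941 mg/L.
Trough 0.9 mg/L vs MEC 1 mg/L: subtherapeutic.

0.9 mg/L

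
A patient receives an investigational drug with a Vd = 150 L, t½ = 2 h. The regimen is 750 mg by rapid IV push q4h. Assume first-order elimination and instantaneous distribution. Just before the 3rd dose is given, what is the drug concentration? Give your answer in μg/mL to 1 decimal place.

1.6 μg/mL

f = (1/2)^(τ/t½) = (1/2)^(4/2) ≈ 0.2500.
C₀ = D/Vd = 750/150 ≈ 5.000 μg/mL.
Before the 3rd dose, 2 doses have been given. Superposition: Cmin = C₀·(f + f²).
≈ 5.000 × (0.2500 + 0.0625) ≈ 5.000 × 0.3125 ≈ 1.562 μg/mL.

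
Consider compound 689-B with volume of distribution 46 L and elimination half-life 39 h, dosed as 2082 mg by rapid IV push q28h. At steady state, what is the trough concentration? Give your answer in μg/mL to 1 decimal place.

70.2 μg/mL

Over one 28-h interval, 28/39 ≈ 0.71795 half-lives elapse, leaving f ≈ 0.6080 of each dose.
At steady state, accumulation factor R = 1/(1 − e^(−kτ)) ≈ 2.5510.
Single-dose peak C₀ = D/Vd = 2082/46 ≈ 45.261 μg/mL.
Steady-state peak Cmax,ss = C₀·R ≈ 45.261 × 2.5510 ≈ 115.461 μg/mL.
Steady-state trough Cmin,ss = Cmax,ss·f ≈ 115.461 × 0.6080 ≈ 70.200 μg/mL.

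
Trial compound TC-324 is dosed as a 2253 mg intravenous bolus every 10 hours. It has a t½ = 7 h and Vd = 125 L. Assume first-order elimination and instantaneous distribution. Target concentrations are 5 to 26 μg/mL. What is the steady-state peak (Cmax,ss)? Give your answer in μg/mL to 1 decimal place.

28.7 μg/mL

Over one 10-h interval, 10/7 ≈ 1.4286 half-lives elapse, leaving f ≈ 0.3715 of each dose.
At steady state, accumulation factor R = 1/(1 − e^(−kτ)) ≈ 1.5911.
Single-dose peak C₀ = D/Vd = 2253/125 ≈ 18.024 μg/mL.
Steady-state peak Cmax,ss = C₀·R ≈ 18.024 × 1.5911 ≈ 28.678 μg/mL.
Peak 28.7 μg/mL vs MTC 26 μg/mL: exceeds toxic threshold.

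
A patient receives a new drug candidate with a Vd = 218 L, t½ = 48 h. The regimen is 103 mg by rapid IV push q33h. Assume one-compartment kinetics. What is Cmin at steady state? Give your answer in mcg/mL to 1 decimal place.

k = ln2/t½ = ln2/48 ≈ 0.014441 h⁻¹; fraction remaining f = e^(−kτ) = e^(−0.014441×33) ≈ 0.6209.
Accumulation ratio R = 1/(1 − f) ≈ 1/0.3791 ≈ 2.6378.
Single-dose peak C₀ = D/Vd = 103/218 ≈ 0.472 mcg/mL.
Steady-state peak Cmax,ss = C₀·R ≈ 0.472 × 2.6378 ≈ 1.245 mcg/mL.
Steady-state trough Cmin,ss = Cmax,ss·f ≈ 1.245 × 0.6209 ≈ 0.773 mcg/mL.

0.8 mcg/mL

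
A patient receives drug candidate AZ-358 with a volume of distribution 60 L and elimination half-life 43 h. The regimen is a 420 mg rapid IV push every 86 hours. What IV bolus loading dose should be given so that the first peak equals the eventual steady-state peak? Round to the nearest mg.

f = (1/2)^(86/43) ≈ 0.250000; accumulation ratio R = 1/(1−f) ≈ 1.33333.
Loading dose to hit Cmax,ss on first dose: D_load = D_maint·R ≈ 420 × 1.33333 ≈ 560.00 mg.

560 mg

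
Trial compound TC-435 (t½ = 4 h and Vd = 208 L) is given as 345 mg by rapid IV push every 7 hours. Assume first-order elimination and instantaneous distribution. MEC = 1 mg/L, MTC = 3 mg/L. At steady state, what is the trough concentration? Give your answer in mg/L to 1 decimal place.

0.7 mg/L

k = ln2/t½ = ln2/4 ≈ 0.173287 h⁻¹; fraction remaining f = e^(−kτ) = e^(−0.173287×7) ≈ 0.2973.
Each bolus raises the concentration by D/Vd = 345/208 ≈ 1.659 mg/L.
Steady-state trough Cmin,ss = C₀·f/(1−f) ≈ 1.659 × 0.2973/0.7027 ≈ 0.702 mg/L.
Trough 0.7 mg/L vs MEC 1 mg/L: subtherapeutic.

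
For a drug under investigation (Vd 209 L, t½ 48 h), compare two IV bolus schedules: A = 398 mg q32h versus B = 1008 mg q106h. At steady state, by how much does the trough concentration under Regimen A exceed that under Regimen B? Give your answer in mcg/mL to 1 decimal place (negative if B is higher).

Regimen A: f = (1/2)^(32/48) ≈ 0.6300; Cmin,ss = (398/209)·f/(1−f) ≈ 3.242 mcg/mL.
Regimen B: f = (1/2)^(106/48) ≈ 0.2164; Cmin,ss = (1008/209)·f/(1−f) ≈ 1.332 mcg/mL.
Difference ≈ 3.242 − 1.332 ≈ 1.910 mcg/mL.

1.9 mcg/mL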